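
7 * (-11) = -77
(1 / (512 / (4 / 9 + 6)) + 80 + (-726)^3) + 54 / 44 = -9698061409601 / 25344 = -382657094.76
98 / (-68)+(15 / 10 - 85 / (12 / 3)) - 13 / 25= -36909 / 1700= -21.71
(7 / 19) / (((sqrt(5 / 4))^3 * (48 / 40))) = 28 * sqrt(5) / 285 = 0.22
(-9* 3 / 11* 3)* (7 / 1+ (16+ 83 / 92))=-178119 / 1012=-176.01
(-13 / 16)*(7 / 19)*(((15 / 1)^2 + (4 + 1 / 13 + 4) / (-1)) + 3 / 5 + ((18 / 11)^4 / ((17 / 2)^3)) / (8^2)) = -65.11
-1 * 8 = -8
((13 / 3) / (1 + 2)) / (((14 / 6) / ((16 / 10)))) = 104 / 105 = 0.99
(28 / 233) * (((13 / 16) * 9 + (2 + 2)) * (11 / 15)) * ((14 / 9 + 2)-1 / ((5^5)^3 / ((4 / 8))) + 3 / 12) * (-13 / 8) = -757501129147129367 / 122871093750000000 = -6.17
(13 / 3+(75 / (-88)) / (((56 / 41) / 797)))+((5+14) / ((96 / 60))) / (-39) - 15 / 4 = -31842211 / 64064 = -497.04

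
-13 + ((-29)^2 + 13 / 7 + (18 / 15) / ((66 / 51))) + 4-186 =648.78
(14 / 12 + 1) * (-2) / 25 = -13 / 75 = -0.17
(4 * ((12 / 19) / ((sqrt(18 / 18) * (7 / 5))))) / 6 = 40 / 133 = 0.30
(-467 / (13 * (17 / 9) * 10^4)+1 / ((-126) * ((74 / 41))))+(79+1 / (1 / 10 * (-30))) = 405219670307 / 5151510000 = 78.66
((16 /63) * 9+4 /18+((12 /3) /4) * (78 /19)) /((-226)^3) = -1979 /3454295418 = -0.00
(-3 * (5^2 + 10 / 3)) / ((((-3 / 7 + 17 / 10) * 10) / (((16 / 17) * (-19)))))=10640 / 89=119.55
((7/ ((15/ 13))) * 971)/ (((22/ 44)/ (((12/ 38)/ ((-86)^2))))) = 88361/ 175655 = 0.50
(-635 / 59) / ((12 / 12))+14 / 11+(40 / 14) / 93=-3996529 / 422499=-9.46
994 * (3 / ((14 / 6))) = 1278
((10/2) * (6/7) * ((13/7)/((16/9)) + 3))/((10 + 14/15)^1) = 101925/64288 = 1.59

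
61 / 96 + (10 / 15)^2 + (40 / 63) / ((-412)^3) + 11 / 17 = 21557682385 / 12483313248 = 1.73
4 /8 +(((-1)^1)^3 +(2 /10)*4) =3 /10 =0.30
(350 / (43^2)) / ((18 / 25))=4375 / 16641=0.26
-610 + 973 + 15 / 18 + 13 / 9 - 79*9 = -6223 / 18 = -345.72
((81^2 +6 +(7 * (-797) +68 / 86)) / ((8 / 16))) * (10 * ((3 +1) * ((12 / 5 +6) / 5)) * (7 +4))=314293056 / 215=1461828.17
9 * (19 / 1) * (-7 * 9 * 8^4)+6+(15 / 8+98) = -353008817 / 8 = -44126102.12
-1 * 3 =-3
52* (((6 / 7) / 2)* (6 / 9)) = 104 / 7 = 14.86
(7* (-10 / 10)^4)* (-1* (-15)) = 105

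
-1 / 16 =-0.06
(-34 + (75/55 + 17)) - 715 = -8037/11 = -730.64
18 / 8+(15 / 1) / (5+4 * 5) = 57 / 20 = 2.85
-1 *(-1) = 1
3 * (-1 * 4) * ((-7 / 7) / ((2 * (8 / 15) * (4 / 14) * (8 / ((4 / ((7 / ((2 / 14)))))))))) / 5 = 9 / 112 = 0.08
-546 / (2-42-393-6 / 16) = 4368 / 3467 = 1.26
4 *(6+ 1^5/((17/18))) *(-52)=-24960/17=-1468.24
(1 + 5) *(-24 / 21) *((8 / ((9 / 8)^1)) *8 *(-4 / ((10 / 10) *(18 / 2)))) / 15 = 32768 / 2835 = 11.56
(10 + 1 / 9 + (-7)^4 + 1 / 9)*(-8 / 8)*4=-86804 / 9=-9644.89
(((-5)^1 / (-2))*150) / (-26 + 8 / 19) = -2375 / 162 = -14.66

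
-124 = -124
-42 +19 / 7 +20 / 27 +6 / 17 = -122711 / 3213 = -38.19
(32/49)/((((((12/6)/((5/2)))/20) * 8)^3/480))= 468750/49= 9566.33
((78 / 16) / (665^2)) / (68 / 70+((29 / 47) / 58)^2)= 28717 / 2530866310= 0.00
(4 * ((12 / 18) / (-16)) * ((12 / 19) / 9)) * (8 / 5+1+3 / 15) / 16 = -7 / 3420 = -0.00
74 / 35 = 2.11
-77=-77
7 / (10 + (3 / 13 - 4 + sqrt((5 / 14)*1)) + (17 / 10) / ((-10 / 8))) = 50418550 / 34554321 - 739375*sqrt(70) / 34554321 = 1.28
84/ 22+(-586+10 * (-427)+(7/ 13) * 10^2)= -686162/ 143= -4798.34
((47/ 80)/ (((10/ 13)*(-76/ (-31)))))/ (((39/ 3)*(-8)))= -1457/ 486400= -0.00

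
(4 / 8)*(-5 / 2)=-5 / 4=-1.25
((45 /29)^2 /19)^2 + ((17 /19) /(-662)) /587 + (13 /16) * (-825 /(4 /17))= -9045010238166407941 /3175011206462528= -2848.81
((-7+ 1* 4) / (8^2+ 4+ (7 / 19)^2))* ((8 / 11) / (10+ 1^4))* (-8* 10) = 231040 / 992079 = 0.23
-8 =-8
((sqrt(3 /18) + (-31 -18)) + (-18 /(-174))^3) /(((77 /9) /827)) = -8894638062 /1877953 + 2481 *sqrt(6) /154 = -4696.89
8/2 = 4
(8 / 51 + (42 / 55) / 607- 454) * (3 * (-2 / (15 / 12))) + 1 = 6184654269 / 2837725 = 2179.44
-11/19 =-0.58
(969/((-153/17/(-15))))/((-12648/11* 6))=-1045/4464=-0.23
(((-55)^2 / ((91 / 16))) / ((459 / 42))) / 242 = 400 / 1989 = 0.20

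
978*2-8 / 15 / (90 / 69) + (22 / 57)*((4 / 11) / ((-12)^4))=7223171353 / 3693600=1955.59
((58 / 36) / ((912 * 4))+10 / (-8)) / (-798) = 82051 / 52399872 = 0.00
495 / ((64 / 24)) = 1485 / 8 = 185.62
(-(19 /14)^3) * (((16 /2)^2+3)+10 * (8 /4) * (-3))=-17.50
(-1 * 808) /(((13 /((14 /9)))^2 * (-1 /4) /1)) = 633472 /13689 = 46.28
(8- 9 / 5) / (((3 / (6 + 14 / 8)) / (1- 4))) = -961 / 20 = -48.05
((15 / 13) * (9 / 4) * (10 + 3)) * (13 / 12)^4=46.49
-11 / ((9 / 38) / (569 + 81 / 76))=-476575 / 18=-26476.39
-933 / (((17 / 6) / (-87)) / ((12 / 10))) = 2922156 / 85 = 34378.31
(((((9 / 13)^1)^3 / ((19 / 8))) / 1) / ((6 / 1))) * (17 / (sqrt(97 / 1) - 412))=-2269296 / 2360524907 - 5508 * sqrt(97) / 2360524907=-0.00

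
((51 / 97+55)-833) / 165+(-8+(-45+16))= -133520 / 3201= -41.71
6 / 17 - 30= -29.65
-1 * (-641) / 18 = 35.61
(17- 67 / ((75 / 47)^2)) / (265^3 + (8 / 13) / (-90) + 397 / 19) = -6468683 / 12927888377750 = -0.00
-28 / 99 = -0.28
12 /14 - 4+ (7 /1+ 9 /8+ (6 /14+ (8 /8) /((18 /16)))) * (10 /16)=1589 /576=2.76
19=19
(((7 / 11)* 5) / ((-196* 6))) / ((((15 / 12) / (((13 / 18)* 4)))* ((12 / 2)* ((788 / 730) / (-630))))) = 23725 / 39006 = 0.61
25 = 25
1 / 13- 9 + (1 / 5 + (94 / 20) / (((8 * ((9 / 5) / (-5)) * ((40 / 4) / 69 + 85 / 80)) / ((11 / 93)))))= -214735844 / 24173955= -8.88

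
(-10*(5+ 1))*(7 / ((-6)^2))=-35 / 3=-11.67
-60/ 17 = -3.53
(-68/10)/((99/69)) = -782/165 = -4.74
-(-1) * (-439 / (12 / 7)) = -3073 / 12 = -256.08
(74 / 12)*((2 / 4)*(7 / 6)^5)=621859 / 93312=6.66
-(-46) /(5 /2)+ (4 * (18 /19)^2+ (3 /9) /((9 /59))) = 1178179 /48735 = 24.18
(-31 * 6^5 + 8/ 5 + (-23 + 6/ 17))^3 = -8604474793439596142149/ 614125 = -14010950203036183.42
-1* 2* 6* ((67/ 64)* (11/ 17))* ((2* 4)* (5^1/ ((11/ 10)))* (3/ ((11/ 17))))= -15075/ 11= -1370.45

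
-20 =-20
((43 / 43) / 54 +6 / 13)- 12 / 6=-1067 / 702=-1.52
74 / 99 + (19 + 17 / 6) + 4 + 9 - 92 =-11171 / 198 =-56.42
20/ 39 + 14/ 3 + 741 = 29101/ 39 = 746.18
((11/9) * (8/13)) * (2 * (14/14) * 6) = 352/39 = 9.03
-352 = -352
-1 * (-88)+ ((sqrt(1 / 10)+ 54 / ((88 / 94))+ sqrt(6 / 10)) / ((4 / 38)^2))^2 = 88+ 130321 * (11 * sqrt(10)+ 22 * sqrt(15)+ 6345)^2 / 193600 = 28134954.46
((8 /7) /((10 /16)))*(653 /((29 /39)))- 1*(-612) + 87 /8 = 18096849 /8120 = 2228.68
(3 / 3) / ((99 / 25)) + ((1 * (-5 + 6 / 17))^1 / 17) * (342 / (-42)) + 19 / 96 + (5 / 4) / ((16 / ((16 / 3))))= 19822685 / 6408864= 3.09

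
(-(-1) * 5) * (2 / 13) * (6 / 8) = 15 / 26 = 0.58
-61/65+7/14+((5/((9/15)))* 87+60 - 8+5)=781.56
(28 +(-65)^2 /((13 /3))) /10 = 100.30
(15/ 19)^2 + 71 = 71.62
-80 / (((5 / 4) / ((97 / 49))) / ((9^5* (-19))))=6964947648 / 49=142141788.73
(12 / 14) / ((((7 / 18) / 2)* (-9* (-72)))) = 1 / 147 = 0.01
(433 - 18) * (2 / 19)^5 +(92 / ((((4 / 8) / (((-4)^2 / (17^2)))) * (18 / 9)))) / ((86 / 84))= 153247375136 / 30770482273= 4.98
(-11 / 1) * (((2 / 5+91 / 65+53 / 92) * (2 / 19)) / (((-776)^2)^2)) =-12023 / 1584631635845120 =-0.00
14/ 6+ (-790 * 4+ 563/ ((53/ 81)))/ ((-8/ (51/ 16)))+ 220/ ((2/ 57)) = 146301709/ 20352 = 7188.57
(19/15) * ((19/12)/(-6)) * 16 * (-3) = 722/45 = 16.04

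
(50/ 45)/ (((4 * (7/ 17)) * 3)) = 85/ 378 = 0.22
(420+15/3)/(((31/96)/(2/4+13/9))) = 2559.14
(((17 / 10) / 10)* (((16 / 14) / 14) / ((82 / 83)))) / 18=0.00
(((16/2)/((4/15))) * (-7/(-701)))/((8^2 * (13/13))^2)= 0.00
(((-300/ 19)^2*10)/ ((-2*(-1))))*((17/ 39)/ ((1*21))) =850000/ 32851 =25.87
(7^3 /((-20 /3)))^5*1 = -1153657446916149 /3200000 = -360517952.16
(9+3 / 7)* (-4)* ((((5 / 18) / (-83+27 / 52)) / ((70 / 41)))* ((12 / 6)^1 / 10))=46904 / 3152415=0.01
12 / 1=12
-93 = -93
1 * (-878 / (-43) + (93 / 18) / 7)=21.16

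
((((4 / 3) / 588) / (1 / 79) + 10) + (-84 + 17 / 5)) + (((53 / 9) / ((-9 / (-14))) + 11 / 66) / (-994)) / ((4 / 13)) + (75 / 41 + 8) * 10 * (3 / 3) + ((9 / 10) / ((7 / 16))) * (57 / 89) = 479737042339 / 16452552816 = 29.16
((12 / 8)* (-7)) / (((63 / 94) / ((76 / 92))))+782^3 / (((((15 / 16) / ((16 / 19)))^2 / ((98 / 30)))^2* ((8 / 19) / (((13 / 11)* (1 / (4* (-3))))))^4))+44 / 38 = 58698458834588771627821 / 5903162667703125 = 9943561.13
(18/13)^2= 324/169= 1.92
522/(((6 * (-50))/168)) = -292.32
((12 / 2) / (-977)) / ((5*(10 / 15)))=-9 / 4885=-0.00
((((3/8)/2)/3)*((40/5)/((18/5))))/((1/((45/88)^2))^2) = 2278125/239878144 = 0.01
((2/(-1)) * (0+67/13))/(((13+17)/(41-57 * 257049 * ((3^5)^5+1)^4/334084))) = 7766060344317477787419063000000000000000000000000.00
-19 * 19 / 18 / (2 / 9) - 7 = -389 / 4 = -97.25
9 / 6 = 3 / 2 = 1.50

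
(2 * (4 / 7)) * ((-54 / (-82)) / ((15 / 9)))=648 / 1435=0.45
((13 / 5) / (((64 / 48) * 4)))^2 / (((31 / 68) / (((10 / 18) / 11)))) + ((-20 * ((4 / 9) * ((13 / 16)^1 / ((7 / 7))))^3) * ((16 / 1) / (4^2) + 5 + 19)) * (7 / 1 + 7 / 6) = -45880807999 / 238645440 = -192.26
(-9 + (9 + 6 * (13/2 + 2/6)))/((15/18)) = 246/5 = 49.20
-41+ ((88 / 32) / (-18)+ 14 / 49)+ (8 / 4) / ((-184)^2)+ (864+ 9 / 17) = 14932907195 / 18129888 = 823.66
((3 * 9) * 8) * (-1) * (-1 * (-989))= -213624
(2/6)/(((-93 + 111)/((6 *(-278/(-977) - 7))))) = -729/977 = -0.75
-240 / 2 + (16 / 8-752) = -870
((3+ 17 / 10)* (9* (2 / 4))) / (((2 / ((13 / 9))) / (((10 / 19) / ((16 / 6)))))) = 1833 / 608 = 3.01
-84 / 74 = -42 / 37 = -1.14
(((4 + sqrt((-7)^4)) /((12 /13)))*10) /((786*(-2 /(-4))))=3445 /2358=1.46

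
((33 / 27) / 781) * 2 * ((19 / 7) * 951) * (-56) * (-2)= 192736 / 213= 904.86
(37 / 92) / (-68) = -37 / 6256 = -0.01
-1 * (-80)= 80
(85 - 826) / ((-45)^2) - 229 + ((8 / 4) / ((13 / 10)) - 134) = -3175036 / 8775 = -361.83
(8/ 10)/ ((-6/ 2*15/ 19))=-76/ 225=-0.34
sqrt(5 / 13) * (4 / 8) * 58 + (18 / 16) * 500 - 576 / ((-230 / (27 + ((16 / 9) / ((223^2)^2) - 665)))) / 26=29 * sqrt(65) / 13 + 3704838174139283 / 7394190588590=519.03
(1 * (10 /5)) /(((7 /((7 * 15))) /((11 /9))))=110 /3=36.67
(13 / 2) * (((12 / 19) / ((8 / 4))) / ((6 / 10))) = 65 / 19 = 3.42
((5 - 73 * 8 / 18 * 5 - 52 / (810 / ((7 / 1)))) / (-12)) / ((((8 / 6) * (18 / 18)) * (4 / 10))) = 24.64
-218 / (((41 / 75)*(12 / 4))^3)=-3406250 / 68921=-49.42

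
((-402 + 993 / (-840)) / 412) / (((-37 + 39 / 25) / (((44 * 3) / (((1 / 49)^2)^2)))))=15340147814145 / 730064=21012058.96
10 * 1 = 10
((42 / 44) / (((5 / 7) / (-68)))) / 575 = -4998 / 31625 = -0.16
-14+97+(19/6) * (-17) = 175/6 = 29.17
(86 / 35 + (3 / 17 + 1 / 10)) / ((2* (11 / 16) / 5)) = 13012 / 1309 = 9.94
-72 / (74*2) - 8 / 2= -166 / 37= -4.49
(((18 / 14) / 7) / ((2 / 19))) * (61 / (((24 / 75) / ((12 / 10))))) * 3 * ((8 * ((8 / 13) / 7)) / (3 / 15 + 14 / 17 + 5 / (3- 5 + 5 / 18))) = -3298282200 / 7361809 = -448.03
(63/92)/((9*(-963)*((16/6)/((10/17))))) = -35/2008176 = -0.00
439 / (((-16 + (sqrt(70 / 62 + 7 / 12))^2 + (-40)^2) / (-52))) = -8492016 / 589885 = -14.40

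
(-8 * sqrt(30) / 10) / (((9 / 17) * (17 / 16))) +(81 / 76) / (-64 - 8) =-64 * sqrt(30) / 45 - 9 / 608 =-7.80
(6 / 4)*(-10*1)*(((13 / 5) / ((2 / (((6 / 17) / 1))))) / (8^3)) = -117 / 8704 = -0.01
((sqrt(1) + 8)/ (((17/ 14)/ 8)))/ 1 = 1008/ 17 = 59.29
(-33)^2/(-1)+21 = -1068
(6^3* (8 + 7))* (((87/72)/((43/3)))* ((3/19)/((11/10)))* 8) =2818800/8987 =313.65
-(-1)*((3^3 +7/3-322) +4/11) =-9646/33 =-292.30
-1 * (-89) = 89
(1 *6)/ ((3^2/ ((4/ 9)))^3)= 128/ 177147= 0.00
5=5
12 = 12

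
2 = 2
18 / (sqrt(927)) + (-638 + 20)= -618 + 6 * sqrt(103) / 103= -617.41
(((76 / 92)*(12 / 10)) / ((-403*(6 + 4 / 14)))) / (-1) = 399 / 1019590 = 0.00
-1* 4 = -4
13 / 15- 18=-257 / 15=-17.13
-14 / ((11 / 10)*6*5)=-14 / 33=-0.42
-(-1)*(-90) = -90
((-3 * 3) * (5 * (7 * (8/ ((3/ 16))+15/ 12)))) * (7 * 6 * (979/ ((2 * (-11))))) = 103421115/ 4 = 25855278.75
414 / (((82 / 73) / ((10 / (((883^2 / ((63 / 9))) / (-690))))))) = -729861300 / 31967249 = -22.83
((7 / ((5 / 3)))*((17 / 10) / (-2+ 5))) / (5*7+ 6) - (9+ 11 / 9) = -187529 / 18450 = -10.16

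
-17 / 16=-1.06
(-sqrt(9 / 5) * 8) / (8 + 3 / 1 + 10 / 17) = -0.93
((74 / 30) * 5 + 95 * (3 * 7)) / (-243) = -8.26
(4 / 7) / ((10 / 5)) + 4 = 30 / 7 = 4.29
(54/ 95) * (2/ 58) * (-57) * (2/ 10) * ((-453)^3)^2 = -1399923250766981298/ 725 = -1930928621747560.41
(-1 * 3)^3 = -27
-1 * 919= -919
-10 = -10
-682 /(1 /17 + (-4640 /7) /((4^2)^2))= 59024 /219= 269.52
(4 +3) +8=15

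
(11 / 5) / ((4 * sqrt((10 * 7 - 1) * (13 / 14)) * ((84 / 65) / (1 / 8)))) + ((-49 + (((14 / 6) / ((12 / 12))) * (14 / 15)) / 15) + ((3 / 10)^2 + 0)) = -26333 / 540 + 11 * sqrt(12558) / 185472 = -48.76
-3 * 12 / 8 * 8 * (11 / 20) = -99 / 5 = -19.80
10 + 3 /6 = 21 /2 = 10.50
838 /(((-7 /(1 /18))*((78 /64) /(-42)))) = 26816 /117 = 229.20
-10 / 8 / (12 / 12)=-5 / 4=-1.25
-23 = -23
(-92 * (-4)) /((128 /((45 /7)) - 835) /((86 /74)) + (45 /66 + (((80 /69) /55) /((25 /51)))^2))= -264997260000 /504554702413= -0.53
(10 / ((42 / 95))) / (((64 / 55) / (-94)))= -1227875 / 672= -1827.19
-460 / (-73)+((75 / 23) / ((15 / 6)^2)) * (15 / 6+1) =13646 / 1679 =8.13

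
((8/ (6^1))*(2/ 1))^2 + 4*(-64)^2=147520/ 9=16391.11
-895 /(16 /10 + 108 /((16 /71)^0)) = -4475 /548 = -8.17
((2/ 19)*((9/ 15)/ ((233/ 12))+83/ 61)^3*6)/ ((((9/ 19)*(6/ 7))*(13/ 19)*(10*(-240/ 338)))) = -1672111751025847859/ 1938032434077975000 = -0.86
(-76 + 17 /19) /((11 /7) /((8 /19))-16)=6.12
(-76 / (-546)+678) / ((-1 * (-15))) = 185132 / 4095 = 45.21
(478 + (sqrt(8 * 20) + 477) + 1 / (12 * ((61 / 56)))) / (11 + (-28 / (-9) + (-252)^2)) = 36 * sqrt(10) / 571663 + 524337 / 34871443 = 0.02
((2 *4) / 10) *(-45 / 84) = -3 / 7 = -0.43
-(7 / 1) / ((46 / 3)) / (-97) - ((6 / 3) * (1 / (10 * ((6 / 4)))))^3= 35179 / 15059250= 0.00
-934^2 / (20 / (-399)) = 87017511 / 5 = 17403502.20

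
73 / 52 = 1.40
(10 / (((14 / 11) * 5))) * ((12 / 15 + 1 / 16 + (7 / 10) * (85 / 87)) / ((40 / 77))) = 1302323 / 278400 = 4.68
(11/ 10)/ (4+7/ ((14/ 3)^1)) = 1/ 5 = 0.20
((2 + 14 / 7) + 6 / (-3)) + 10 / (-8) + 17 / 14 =55 / 28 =1.96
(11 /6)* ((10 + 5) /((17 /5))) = 275 /34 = 8.09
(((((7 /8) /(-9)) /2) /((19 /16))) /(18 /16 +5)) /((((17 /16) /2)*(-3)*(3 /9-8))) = -256 /468027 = -0.00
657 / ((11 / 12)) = 7884 / 11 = 716.73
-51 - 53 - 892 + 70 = -926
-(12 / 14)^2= -36 / 49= -0.73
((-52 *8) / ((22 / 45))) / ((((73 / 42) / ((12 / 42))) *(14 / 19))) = -1067040 / 5621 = -189.83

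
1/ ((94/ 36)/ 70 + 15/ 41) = 51660/ 20827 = 2.48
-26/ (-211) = 26/ 211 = 0.12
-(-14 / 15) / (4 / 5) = 7 / 6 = 1.17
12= 12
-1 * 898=-898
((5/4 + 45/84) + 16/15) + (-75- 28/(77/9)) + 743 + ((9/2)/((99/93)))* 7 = 805232/1155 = 697.17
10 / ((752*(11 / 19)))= 0.02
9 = 9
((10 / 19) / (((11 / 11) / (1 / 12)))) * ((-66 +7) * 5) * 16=-11800 / 57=-207.02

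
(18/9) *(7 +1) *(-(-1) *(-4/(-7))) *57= 3648/7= 521.14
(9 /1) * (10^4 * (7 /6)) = 105000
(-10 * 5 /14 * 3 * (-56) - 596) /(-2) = -2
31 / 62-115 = -229 / 2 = -114.50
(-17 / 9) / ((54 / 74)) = -629 / 243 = -2.59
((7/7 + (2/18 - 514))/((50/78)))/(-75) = 60008/5625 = 10.67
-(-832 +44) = 788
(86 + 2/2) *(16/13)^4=5701632/28561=199.63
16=16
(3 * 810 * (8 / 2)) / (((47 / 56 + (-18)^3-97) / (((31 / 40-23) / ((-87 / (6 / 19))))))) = -8065008 / 60973109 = -0.13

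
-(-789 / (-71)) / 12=-263 / 284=-0.93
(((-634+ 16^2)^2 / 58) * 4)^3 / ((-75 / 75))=-23336772152504832 / 24389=-956856457932.05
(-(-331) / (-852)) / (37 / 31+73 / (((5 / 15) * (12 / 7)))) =-10261 / 3405657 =-0.00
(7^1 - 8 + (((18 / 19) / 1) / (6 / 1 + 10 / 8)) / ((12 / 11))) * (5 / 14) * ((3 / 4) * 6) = -21825 / 15428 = -1.41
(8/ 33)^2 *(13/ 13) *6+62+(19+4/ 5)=149107/ 1815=82.15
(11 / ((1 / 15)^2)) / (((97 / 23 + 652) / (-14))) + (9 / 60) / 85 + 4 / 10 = -149389609 / 2850900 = -52.40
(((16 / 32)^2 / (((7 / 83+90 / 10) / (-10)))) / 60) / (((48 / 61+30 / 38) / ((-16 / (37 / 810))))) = 2885910 / 2831647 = 1.02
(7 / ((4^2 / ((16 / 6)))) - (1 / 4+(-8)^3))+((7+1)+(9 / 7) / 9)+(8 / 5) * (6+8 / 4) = 224221 / 420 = 533.86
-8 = -8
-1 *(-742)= 742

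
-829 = -829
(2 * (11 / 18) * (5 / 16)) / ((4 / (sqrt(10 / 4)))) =55 * sqrt(10) / 1152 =0.15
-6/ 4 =-3/ 2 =-1.50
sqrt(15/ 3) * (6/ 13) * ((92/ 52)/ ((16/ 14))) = 483 * sqrt(5)/ 676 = 1.60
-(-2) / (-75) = -0.03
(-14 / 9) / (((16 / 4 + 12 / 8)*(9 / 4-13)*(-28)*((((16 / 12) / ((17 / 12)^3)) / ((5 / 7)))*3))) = -24565 / 51492672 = -0.00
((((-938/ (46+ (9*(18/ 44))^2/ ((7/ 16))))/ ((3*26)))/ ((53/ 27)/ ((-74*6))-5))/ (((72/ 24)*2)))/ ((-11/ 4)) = -0.00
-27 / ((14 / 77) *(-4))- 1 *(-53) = 721 / 8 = 90.12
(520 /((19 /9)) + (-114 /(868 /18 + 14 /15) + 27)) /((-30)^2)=632747 /2101400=0.30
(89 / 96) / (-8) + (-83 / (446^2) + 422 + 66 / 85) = 1372085557747 / 3246309120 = 422.66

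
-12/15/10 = -2/25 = -0.08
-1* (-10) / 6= 5 / 3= 1.67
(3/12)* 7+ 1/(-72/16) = 55/36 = 1.53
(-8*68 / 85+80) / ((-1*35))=-368 / 175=-2.10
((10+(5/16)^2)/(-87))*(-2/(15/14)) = 3619/16704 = 0.22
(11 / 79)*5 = 55 / 79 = 0.70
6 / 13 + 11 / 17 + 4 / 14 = 2157 / 1547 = 1.39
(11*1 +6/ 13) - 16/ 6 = 343/ 39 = 8.79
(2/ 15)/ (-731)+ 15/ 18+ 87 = 1926181/ 21930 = 87.83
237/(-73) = -3.25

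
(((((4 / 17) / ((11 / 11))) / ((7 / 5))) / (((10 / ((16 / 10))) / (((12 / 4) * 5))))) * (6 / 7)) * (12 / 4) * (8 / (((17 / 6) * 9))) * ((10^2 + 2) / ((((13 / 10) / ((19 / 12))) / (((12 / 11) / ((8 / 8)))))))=5253120 / 119119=44.10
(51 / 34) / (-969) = -1 / 646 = -0.00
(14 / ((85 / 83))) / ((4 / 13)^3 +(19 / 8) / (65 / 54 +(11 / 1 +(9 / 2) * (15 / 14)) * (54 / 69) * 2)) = 2305414093528 / 20336432665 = 113.36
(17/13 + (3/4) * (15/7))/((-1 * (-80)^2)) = -1061/2329600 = -0.00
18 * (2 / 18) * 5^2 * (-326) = -16300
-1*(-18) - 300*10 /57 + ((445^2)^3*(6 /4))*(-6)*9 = -11950846981077797533 /19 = -628991946372515659.63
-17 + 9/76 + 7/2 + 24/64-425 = -66577/152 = -438.01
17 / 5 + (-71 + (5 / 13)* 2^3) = -4194 / 65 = -64.52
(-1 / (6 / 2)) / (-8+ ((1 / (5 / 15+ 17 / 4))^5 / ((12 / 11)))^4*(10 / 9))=876421544333880634307861328125 / 21034117064013011967216075184056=0.04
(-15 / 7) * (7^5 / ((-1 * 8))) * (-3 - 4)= -252105 / 8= -31513.12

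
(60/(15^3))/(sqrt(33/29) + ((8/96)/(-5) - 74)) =-2060624/8577497235 - 64 *sqrt(957)/571833149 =-0.00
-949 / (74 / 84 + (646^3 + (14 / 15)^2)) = -2989350 / 849196333919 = -0.00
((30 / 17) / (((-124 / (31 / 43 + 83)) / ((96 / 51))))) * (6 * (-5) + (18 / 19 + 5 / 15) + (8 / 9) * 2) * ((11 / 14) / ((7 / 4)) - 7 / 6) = -914896000 / 21097391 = -43.37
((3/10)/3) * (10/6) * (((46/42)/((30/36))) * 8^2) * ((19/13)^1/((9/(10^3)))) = 5593600/2457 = 2276.60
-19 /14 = -1.36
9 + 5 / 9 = 9.56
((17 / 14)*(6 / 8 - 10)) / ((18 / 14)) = -629 / 72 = -8.74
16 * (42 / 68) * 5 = 840 / 17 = 49.41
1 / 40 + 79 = 3161 / 40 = 79.02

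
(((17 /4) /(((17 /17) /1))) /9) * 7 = 119 /36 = 3.31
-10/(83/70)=-700/83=-8.43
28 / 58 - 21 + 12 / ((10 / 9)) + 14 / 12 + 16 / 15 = -6511 / 870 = -7.48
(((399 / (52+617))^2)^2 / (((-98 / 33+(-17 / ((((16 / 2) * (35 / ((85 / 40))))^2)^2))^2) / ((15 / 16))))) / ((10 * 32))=-19174583910044376801843609600000000 / 153613602620253112365888291420425824703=-0.00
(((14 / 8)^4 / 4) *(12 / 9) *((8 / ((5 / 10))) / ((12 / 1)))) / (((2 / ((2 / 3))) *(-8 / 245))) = -588245 / 13824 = -42.55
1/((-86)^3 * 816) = -1/519021696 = -0.00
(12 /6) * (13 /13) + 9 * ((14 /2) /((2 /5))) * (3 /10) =197 /4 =49.25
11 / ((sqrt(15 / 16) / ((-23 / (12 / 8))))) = -2024 * sqrt(15) / 45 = -174.20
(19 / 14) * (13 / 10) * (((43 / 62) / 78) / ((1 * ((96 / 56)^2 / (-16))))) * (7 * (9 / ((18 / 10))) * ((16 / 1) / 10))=-40033 / 8370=-4.78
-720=-720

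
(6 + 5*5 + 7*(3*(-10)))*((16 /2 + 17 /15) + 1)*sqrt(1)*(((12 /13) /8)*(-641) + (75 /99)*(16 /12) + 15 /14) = 17619002936 /135135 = 130380.75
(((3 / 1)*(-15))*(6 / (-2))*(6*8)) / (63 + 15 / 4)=8640 / 89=97.08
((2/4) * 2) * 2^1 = 2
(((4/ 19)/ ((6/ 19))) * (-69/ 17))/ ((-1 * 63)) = 46/ 1071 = 0.04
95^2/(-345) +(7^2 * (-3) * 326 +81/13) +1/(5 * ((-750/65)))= -10750981387/224250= -47941.95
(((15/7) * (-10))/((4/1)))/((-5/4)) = 30/7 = 4.29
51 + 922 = 973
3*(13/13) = 3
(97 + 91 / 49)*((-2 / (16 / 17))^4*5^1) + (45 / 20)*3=72294049 / 7168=10085.67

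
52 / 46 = 26 / 23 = 1.13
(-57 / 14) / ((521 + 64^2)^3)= -1 / 24173125326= -0.00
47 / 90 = 0.52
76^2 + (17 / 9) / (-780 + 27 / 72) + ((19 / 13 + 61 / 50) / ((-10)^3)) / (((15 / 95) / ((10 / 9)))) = 21074495829757 / 3648645000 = 5775.98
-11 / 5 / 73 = -11 / 365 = -0.03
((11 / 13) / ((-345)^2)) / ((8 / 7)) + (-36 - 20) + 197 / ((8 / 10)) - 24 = 2057942327 / 12378600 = 166.25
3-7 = -4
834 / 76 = 417 / 38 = 10.97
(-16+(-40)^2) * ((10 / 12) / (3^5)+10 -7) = 385352 / 81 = 4757.43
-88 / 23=-3.83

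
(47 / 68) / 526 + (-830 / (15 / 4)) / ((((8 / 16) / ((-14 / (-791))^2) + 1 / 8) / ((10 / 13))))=-0.11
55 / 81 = 0.68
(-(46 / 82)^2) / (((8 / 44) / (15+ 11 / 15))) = -686642 / 25215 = -27.23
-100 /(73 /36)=-3600 /73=-49.32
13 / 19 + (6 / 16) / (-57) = 103 / 152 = 0.68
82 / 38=41 / 19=2.16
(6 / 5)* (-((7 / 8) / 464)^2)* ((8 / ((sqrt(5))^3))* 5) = -147* sqrt(5) / 21529600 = -0.00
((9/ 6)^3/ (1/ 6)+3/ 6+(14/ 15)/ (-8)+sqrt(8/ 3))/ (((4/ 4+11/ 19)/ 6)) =38 * sqrt(6)/ 15+11761/ 150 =84.61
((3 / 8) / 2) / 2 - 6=-189 / 32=-5.91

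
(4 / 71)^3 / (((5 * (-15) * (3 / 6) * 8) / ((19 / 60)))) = -76 / 402649875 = -0.00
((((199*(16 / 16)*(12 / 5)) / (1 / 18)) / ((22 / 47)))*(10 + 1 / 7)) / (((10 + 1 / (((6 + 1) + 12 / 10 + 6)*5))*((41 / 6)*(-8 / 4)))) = -1697345028 / 1247015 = -1361.13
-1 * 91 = -91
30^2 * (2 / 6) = 300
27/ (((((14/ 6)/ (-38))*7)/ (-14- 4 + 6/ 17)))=923400/ 833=1108.52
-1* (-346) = 346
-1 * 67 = -67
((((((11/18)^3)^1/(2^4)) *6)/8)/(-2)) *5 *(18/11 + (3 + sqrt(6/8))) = -10285/82944 - 6655 *sqrt(3)/497664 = -0.15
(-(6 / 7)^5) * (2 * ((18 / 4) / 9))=-7776 / 16807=-0.46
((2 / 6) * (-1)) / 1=-1 / 3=-0.33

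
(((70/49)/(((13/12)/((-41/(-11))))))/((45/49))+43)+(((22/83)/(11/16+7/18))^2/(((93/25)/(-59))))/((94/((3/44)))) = 200080344170351/4138056502437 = 48.35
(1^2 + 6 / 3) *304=912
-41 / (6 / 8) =-164 / 3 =-54.67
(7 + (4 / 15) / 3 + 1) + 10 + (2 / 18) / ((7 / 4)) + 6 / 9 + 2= 2186 / 105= 20.82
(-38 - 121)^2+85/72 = 1820317/72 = 25282.18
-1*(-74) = 74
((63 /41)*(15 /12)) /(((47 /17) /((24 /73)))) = 32130 /140671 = 0.23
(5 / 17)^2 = 25 / 289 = 0.09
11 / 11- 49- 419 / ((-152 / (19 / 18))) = -6493 / 144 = -45.09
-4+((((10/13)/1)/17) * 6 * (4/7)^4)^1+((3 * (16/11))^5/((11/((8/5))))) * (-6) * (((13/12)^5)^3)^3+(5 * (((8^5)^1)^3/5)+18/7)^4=2153864689232331465477532630663339660249447694881527739575938292778661227956334917852335219819077381529527/1405462288010787733744021827289337799684557258096640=1532495540866336864400282000000000000000000000000000000.00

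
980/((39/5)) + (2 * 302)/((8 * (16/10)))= 107845/624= 172.83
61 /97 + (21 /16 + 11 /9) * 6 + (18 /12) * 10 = 71789 /2328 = 30.84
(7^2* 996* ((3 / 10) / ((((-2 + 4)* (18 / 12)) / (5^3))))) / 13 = 610050 / 13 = 46926.92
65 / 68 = 0.96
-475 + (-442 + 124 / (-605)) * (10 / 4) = -191242 / 121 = -1580.51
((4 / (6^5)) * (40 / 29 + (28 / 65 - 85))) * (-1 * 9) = 52271 / 135720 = 0.39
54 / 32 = 27 / 16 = 1.69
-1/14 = -0.07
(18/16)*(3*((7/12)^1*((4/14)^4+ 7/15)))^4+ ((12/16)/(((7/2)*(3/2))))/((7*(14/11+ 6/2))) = 4004873892682933007/7494226542109440000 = 0.53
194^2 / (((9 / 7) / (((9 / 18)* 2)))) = 263452 / 9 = 29272.44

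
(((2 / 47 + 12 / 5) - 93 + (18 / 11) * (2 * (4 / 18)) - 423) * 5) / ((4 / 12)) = -3976998 / 517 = -7692.45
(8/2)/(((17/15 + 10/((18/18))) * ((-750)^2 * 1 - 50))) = 6/9392915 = 0.00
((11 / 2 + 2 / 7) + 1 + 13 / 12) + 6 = 1165 / 84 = 13.87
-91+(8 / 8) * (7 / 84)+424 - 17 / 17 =3985 / 12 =332.08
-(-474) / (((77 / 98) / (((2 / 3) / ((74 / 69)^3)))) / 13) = 2361651201 / 557183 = 4238.56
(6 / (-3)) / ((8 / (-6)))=3 / 2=1.50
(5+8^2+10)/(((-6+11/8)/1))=-632/37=-17.08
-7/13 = -0.54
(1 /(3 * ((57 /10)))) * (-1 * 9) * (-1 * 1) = 10 /19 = 0.53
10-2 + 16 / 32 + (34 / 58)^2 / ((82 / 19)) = 295834 / 34481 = 8.58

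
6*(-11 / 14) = -33 / 7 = -4.71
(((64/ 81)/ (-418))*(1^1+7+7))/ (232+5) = -160/ 1337391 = -0.00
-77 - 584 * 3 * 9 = -15845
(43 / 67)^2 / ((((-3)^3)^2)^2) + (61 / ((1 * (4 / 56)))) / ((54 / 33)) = 1245038305666 / 2385638649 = 521.89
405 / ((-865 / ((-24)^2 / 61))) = -46656 / 10553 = -4.42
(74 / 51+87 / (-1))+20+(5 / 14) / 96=-65.55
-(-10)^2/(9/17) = -188.89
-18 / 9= -2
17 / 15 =1.13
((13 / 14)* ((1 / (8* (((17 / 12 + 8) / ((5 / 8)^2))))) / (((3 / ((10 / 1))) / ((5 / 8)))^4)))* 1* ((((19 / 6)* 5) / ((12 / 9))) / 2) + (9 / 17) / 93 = 6423091516021 / 11801868632064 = 0.54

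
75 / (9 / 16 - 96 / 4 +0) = -16 / 5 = -3.20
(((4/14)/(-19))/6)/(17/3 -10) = 0.00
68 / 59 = 1.15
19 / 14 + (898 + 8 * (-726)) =-68721 / 14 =-4908.64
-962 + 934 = -28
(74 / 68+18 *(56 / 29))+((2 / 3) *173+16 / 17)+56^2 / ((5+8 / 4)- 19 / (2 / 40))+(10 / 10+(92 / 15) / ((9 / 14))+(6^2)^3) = 2324130545189 / 49650030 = 46810.25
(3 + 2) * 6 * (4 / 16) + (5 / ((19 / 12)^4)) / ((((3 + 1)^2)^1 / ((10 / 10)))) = 1967775 / 260642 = 7.55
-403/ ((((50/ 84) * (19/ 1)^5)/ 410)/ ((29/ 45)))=-13416676/ 185707425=-0.07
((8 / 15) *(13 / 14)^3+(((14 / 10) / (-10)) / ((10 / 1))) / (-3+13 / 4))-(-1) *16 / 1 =2105722 / 128625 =16.37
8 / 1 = 8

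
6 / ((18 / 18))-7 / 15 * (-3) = 37 / 5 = 7.40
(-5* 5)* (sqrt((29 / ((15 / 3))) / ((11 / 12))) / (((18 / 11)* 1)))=-5* sqrt(4785) / 9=-38.43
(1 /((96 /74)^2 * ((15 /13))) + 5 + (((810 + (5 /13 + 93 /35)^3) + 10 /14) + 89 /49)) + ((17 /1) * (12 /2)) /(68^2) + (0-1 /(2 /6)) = 9333038065324391 /11068450848000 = 843.21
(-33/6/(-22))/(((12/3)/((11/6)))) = 11/96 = 0.11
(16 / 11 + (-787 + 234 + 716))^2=3272481 / 121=27045.30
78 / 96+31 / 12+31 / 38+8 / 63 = 83093 / 19152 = 4.34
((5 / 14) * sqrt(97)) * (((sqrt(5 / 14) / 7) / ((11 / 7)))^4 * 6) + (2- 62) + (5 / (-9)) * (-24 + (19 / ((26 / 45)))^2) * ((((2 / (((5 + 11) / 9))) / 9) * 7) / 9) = -117.11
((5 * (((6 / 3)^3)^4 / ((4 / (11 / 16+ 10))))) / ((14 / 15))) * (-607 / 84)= -20759400 / 49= -423661.22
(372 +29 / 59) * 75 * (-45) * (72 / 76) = -1335102750 / 1121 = -1190992.64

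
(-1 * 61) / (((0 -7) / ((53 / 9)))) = 3233 / 63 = 51.32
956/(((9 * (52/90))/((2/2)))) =183.85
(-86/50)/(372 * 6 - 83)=-43/53725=-0.00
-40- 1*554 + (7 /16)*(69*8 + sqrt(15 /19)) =-705 /2 + 7*sqrt(285) /304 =-352.11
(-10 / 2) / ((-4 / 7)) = 35 / 4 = 8.75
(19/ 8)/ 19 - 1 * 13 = -103/ 8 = -12.88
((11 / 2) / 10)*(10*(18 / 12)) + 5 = 53 / 4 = 13.25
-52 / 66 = -26 / 33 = -0.79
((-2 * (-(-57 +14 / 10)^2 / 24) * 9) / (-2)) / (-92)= 12.60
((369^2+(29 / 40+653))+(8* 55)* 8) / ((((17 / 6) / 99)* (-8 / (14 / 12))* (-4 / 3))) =11670235731 / 21760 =536315.98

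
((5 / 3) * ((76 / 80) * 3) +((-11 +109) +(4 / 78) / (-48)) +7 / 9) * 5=484505 / 936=517.63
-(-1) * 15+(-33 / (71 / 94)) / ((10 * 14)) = 72999 / 4970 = 14.69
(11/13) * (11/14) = 121/182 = 0.66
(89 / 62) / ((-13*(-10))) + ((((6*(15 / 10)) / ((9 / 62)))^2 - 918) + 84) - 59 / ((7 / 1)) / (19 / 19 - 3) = 170062593 / 56420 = 3014.23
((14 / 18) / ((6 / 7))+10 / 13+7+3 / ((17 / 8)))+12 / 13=131411 / 11934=11.01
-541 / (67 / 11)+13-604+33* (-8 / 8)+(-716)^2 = 34300193 / 67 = 511943.18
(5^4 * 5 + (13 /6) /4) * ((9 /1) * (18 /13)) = 2025351 /52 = 38949.06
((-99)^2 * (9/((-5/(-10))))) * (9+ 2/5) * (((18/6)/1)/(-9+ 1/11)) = -136812159/245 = -558416.98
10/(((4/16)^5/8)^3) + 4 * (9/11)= 60473139527716/11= 5497558138883.27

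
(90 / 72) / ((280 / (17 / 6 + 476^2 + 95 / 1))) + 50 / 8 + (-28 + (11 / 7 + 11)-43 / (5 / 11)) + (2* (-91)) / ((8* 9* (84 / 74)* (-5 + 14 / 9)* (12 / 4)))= 567697219 / 624960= 908.37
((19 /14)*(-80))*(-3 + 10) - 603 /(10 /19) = -19057 /10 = -1905.70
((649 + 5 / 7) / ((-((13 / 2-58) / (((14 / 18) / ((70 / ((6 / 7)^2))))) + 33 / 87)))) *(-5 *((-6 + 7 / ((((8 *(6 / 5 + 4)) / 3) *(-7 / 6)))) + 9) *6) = -528227460 / 66591161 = -7.93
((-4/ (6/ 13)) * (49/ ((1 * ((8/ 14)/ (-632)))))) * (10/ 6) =7045220/ 9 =782802.22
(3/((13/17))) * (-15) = -765/13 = -58.85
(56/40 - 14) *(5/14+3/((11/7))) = -3141/110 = -28.55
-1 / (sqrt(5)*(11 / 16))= -16*sqrt(5) / 55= -0.65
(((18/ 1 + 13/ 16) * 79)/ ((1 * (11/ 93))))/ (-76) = -2211447/ 13376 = -165.33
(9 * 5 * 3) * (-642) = -86670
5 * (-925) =-4625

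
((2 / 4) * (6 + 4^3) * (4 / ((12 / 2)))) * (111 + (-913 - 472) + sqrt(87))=-89180 / 3 + 70 * sqrt(87) / 3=-29509.03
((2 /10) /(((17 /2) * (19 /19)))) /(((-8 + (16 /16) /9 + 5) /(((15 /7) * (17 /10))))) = -27 /910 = -0.03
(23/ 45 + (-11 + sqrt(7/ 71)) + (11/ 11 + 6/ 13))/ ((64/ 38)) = -100339/ 18720 + 19 * sqrt(497)/ 2272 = -5.17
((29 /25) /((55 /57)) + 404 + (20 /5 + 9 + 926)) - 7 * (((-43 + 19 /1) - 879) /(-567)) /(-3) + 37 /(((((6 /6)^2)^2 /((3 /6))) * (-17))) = 5100108487 /3786750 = 1346.83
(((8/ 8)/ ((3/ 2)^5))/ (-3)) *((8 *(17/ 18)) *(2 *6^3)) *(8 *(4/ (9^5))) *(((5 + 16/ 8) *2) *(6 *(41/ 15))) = -1279000576/ 71744535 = -17.83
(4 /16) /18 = 1 /72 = 0.01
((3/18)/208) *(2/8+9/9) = 5/4992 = 0.00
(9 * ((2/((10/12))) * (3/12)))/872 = 27/4360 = 0.01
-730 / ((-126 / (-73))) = -26645 / 63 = -422.94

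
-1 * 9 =-9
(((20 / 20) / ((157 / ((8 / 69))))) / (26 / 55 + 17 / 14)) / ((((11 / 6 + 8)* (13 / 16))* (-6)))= -98560 / 10793275389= -0.00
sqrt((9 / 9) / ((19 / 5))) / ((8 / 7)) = 7* sqrt(95) / 152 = 0.45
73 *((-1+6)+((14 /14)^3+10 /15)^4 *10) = 485815 /81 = 5997.72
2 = 2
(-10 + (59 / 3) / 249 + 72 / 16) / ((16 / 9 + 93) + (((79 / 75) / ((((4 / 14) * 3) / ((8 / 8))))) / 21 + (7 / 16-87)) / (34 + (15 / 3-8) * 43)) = -461643000 / 8148628169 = -0.06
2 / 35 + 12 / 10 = 44 / 35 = 1.26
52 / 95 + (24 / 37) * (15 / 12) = 4774 / 3515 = 1.36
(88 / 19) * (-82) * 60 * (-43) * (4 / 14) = 37234560 / 133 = 279959.10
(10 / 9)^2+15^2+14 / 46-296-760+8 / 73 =-112790974 / 135999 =-829.35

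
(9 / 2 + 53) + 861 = 1837 / 2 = 918.50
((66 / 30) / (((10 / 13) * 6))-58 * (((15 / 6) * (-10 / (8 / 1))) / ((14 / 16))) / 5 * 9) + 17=819701 / 2100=390.33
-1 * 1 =-1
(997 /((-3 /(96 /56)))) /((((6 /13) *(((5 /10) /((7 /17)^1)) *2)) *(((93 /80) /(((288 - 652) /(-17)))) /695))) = -524619804800 /80631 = -6506428.11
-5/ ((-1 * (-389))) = -5/ 389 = -0.01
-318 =-318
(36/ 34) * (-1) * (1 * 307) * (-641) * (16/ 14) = 28337328/ 119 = 238128.81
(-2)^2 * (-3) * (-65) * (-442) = -344760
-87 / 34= -2.56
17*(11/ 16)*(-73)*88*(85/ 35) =-2552737/ 14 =-182338.36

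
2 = 2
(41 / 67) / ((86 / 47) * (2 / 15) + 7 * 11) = 28905 / 3648619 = 0.01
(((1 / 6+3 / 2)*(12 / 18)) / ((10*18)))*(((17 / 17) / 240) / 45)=1 / 1749600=0.00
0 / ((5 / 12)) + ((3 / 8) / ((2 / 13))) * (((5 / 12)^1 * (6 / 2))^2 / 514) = 975 / 131584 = 0.01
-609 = -609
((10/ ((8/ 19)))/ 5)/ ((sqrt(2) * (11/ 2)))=19 * sqrt(2)/ 44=0.61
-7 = -7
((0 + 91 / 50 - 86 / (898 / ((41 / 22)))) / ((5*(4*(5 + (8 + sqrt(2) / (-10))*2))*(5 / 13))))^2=6942861374761 / (6098430250000*(105 - sqrt(2))^2)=0.00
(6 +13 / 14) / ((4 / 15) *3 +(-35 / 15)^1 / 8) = 13.63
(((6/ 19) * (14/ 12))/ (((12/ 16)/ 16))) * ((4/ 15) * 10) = 3584/ 171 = 20.96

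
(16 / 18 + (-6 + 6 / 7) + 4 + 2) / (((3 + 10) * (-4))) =-55 / 1638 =-0.03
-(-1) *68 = 68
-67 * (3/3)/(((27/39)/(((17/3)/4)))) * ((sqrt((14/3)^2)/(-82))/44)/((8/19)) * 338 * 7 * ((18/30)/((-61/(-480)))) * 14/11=5987.70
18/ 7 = 2.57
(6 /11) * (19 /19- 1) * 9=0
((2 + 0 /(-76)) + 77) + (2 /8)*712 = 257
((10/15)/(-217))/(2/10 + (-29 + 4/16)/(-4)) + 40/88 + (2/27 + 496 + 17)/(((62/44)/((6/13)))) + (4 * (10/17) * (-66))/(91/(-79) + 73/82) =80537065386017/105689506923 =762.02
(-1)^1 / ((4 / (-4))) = 1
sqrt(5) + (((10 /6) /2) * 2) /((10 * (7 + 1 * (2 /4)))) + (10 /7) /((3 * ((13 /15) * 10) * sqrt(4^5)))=3137 /131040 + sqrt(5)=2.26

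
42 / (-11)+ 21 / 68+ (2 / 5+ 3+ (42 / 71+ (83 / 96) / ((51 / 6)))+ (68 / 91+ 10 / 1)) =3285692677 / 289969680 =11.33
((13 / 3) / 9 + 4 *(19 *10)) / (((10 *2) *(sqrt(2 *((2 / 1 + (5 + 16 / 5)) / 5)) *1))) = 20533 *sqrt(102) / 11016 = 18.82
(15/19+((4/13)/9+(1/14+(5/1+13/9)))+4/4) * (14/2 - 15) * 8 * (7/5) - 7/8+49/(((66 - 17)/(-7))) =-67143253/88920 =-755.10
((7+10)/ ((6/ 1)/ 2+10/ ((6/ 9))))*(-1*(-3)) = 17/ 6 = 2.83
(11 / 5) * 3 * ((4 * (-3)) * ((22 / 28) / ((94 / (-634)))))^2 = 14445092772 / 541205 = 26690.61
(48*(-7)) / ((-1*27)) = 112 / 9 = 12.44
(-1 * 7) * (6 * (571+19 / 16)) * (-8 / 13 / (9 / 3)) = 64085 / 13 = 4929.62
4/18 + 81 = 731/9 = 81.22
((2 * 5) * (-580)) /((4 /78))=-113100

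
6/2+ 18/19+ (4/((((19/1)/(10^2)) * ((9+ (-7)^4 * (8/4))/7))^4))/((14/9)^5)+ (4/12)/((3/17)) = 25670292181830347841134/4398416795548130604543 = 5.84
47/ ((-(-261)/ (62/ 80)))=1457/ 10440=0.14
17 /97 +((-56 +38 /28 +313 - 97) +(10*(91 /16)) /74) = 65239801 /401968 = 162.30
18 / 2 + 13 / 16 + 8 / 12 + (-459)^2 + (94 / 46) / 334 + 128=38868366863 / 184368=210819.49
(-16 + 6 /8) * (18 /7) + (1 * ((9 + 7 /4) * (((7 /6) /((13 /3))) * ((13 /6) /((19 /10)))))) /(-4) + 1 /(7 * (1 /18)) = -37.47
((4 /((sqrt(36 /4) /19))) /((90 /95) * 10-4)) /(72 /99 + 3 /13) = 3971 /822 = 4.83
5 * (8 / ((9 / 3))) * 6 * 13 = 1040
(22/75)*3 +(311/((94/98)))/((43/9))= 68.74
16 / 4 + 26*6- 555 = -395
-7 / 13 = -0.54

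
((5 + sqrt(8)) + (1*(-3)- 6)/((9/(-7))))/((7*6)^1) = sqrt(2)/21 + 2/7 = 0.35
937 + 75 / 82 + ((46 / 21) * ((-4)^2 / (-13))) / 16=20992385 / 22386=937.75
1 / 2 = 0.50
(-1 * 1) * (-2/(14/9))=9/7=1.29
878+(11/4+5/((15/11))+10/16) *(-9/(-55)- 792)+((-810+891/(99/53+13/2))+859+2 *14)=-1761868211/390280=-4514.37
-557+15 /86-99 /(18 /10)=-52617 /86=-611.83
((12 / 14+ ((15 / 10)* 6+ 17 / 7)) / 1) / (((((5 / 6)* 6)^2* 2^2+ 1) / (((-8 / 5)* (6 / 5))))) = -4128 / 17675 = -0.23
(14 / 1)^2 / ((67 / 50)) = 9800 / 67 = 146.27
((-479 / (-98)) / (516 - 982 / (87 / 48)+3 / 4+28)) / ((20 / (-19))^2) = 5014651 / 3361400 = 1.49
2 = 2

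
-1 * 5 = -5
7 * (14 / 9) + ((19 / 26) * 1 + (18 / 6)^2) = 4825 / 234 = 20.62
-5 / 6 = -0.83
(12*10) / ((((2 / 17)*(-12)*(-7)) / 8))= 680 / 7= 97.14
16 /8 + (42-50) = -6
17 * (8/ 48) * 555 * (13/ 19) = 40885/ 38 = 1075.92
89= 89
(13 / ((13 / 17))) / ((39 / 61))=1037 / 39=26.59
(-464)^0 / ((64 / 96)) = 3 / 2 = 1.50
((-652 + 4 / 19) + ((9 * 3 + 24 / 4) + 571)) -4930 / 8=-50467 / 76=-664.04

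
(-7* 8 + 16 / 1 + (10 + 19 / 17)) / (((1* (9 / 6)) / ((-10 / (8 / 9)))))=7365 / 34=216.62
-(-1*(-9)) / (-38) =9 / 38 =0.24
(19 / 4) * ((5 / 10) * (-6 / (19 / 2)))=-3 / 2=-1.50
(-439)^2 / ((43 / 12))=2312652 / 43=53782.60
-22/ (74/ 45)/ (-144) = 55/ 592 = 0.09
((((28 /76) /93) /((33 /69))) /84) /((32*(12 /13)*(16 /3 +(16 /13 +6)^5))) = 111016607 /657503606253035520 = 0.00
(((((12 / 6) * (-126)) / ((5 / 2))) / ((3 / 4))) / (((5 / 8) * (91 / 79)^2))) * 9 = -43137792 / 29575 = -1458.59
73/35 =2.09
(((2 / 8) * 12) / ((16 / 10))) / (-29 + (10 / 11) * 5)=-165 / 2152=-0.08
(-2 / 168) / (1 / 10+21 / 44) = -55 / 2667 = -0.02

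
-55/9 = -6.11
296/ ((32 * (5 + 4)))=37/ 36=1.03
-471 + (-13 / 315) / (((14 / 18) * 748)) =-86315473 / 183260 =-471.00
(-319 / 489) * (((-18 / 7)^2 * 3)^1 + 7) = -419485 / 23961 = -17.51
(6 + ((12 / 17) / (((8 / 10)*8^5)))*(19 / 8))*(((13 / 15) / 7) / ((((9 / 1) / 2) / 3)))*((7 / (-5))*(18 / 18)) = -38622961 / 55705600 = -0.69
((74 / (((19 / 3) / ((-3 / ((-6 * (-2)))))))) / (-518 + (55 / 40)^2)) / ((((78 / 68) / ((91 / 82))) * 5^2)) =8288 / 37839925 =0.00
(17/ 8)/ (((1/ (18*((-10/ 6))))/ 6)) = -765/ 2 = -382.50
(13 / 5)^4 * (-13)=-371293 / 625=-594.07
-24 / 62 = -12 / 31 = -0.39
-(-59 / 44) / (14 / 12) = 177 / 154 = 1.15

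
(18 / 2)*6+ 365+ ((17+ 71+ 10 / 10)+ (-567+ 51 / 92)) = -5377 / 92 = -58.45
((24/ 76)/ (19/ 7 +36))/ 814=21/ 2095643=0.00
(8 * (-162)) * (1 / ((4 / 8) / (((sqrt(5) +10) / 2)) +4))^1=-505440 / 1601 - 1296 * sqrt(5) / 1601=-317.51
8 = 8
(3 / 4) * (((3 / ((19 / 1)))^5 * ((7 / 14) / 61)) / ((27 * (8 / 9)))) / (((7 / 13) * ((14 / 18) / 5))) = 142155 / 473667834304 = 0.00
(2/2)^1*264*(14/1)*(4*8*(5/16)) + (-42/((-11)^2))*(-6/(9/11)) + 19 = 406797/11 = 36981.55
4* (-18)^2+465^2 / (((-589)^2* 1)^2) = 162309071601 / 125238481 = 1296.00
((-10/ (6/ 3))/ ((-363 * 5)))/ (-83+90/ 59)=-59/ 1744941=-0.00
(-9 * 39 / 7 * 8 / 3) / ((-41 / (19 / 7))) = 17784 / 2009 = 8.85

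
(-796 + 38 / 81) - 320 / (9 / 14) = -104758 / 81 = -1293.31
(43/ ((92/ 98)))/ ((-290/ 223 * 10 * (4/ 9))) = -4228749/ 533600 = -7.92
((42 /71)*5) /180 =7 /426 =0.02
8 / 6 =4 / 3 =1.33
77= 77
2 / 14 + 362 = 2535 / 7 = 362.14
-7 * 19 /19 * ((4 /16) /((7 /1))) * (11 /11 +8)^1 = -9 /4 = -2.25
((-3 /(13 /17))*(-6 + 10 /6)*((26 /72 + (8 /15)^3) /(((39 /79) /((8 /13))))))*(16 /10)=148761424 /8555625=17.39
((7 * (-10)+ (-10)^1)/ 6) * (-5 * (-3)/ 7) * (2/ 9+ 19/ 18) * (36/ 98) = -4600/ 343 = -13.41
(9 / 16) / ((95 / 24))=27 / 190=0.14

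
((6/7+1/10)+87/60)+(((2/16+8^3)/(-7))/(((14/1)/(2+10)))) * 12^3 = -106191881/980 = -108359.06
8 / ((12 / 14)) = 28 / 3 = 9.33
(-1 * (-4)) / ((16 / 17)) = 17 / 4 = 4.25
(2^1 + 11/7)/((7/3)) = 75/49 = 1.53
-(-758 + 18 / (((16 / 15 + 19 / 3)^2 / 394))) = 860402 / 1369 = 628.49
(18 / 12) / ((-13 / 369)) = -42.58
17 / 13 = 1.31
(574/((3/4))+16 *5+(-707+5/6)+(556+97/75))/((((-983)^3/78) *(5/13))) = -17655261/118732760875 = -0.00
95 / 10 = 9.50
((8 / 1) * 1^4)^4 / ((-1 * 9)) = -4096 / 9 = -455.11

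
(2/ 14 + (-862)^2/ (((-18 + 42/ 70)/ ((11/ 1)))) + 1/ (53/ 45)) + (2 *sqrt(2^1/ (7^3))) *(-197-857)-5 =-15161942189/ 32277-2108 *sqrt(14)/ 49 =-469905.44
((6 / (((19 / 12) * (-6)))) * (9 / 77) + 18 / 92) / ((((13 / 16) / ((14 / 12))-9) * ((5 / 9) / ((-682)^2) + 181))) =-134201232 / 1655546097185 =-0.00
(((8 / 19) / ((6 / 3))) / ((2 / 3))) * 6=36 / 19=1.89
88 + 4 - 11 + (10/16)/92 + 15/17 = 1024597/12512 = 81.89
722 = 722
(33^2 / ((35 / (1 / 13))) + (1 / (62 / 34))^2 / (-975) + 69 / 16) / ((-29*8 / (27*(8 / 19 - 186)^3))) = 34704276616765598391 / 6957986344400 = 4987689.67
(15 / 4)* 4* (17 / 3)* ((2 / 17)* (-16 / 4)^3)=-640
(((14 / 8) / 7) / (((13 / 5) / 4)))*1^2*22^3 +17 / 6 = 319661 / 78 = 4098.22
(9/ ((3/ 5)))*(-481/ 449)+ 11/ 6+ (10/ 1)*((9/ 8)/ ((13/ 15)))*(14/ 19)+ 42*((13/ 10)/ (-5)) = -129681082/ 8317725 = -15.59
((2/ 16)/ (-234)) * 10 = -5/ 936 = -0.01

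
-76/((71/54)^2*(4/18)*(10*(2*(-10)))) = 124659/126025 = 0.99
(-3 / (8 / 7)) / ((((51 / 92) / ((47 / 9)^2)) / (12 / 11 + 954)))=-36631847 / 297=-123339.55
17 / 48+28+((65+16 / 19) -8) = 78611 / 912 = 86.20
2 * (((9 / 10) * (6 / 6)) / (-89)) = -0.02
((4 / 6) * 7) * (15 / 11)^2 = 1050 / 121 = 8.68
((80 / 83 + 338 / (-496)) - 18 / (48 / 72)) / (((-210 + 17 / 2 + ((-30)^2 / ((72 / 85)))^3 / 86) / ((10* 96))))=-45404284800 / 24689387440489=-0.00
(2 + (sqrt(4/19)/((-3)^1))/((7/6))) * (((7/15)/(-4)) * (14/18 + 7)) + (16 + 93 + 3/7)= 14 * sqrt(19)/513 + 20339/189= 107.73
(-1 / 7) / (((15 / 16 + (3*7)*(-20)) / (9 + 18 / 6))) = 64 / 15645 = 0.00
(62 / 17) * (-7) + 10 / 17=-424 / 17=-24.94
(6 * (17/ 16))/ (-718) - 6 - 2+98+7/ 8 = 521935/ 5744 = 90.87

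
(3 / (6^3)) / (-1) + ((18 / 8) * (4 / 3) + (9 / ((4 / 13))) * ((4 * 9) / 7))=77321 / 504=153.41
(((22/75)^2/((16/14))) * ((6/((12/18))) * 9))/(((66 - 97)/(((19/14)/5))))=-20691/387500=-0.05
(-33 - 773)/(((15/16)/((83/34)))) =-535184/255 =-2098.76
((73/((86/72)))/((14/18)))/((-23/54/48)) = -61305984/6923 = -8855.41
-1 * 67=-67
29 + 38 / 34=512 / 17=30.12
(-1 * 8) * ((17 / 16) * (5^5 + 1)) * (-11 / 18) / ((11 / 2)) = 8857 / 3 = 2952.33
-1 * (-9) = 9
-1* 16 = -16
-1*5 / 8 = -5 / 8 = -0.62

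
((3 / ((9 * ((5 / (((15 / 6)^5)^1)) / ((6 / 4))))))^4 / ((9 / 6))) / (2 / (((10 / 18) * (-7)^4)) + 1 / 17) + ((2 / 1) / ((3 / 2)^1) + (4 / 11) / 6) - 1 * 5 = 114179202284672301 / 1135993683968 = 100510.42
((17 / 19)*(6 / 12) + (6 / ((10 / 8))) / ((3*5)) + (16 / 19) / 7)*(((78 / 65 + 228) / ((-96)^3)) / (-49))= 1127473 / 240242688000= 0.00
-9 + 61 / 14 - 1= -79 / 14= -5.64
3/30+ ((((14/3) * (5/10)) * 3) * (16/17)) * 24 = 26897/170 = 158.22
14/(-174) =-7/87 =-0.08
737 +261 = 998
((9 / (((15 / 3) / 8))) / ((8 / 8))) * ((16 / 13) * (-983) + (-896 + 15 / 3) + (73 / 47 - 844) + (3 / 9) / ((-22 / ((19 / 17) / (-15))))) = -121065010204 / 2856425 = -42383.40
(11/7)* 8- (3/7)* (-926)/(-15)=-13.89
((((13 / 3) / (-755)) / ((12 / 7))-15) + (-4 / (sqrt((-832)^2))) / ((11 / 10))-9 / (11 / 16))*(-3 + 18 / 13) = 1528968847 / 33685080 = 45.39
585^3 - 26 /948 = 94895570237 /474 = 200201624.97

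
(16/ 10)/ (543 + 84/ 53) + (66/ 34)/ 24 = 1645129/ 19626840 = 0.08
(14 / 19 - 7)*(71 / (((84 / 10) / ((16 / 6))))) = -24140 / 171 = -141.17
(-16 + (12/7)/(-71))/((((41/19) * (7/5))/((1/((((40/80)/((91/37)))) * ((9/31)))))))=-89.87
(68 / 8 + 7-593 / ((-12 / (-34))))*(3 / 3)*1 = -4994 / 3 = -1664.67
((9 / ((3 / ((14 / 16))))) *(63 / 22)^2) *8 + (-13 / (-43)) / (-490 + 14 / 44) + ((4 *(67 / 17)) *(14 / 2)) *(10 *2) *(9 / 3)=25893192283339 / 3811530492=6793.38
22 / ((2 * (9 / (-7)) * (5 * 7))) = -11 / 45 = -0.24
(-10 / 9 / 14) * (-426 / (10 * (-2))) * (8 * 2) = -27.05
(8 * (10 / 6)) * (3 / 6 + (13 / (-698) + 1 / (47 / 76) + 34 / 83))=136582480 / 4084347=33.44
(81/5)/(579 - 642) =-0.26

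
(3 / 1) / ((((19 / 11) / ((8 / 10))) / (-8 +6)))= -264 / 95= -2.78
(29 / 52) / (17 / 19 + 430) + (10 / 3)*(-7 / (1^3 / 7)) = -23178123 / 141908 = -163.33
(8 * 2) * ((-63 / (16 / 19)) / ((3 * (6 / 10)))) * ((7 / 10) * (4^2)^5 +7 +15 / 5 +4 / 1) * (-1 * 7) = 3416850066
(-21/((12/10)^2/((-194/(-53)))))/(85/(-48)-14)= 135800/40121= 3.38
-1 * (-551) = 551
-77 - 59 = -136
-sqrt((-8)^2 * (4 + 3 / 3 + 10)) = -8 * sqrt(15) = -30.98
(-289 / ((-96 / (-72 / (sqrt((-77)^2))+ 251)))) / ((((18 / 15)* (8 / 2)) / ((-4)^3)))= -10037.33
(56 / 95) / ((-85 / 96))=-5376 / 8075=-0.67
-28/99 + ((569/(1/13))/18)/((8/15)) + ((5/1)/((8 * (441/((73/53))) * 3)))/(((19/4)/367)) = 180615605693/234477936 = 770.29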